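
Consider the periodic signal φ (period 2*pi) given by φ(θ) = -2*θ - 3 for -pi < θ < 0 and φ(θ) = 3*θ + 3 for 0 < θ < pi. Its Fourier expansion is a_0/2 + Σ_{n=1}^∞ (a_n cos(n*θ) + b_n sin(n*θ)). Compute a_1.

-10/pi

a_1 = 1/pi ∫_{-pi}^{pi} φ(θ) cos(θ) dθ.
Split the integral at the breakpoints.
Integrating by parts (boundary term plus one more integral), an antiderivative of (-2*θ - 3) cos(θ) is -2*θ*sin(θ) - 3*sin(θ) - 2*cos(θ); evaluating from -pi to 0: ∫_{-pi}^{0} (-2*θ - 3) cos(θ) dθ = (-2) - (2) = -4.
Integrating by parts (boundary term plus one more integral), an antiderivative of (3*θ + 3) cos(θ) is 3*θ*sin(θ) + 3*sin(θ) + 3*cos(θ); evaluating from 0 to pi: ∫_{0}^{pi} (3*θ + 3) cos(θ) dθ = (-3) - (3) = -6.
Summing the pieces and multiplying by (1/pi) gives a_1 = -10/pi.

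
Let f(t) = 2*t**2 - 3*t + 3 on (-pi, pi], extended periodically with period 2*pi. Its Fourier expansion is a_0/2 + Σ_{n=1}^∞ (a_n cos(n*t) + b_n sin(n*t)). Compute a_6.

2/9

a_6 = 1/pi ∫_{-pi}^{pi} f(t) cos(6*t) dt.
Integrating by parts twice (tabular method), an antiderivative of (2*t**2 - 3*t + 3) cos(6*t) is t**2*sin(6*t)/3 - t*sin(6*t)/2 + t*cos(6*t)/9 + 13*sin(6*t)/27 - cos(6*t)/12; evaluating from -pi to pi: ∫_{-pi}^{pi} (2*t**2 - 3*t + 3) cos(6*t) dt = (-1/12 + pi/9) - (-pi/9 - 1/12) = 2*pi/9.
Hence a_6 = (1/pi)·(2*pi/9) = 2/9.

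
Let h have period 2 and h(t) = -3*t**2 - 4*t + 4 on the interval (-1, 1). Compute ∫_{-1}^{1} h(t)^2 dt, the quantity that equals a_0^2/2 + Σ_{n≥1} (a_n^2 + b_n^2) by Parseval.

454/15

∫_{-1}^{1} h(t)^2 dt = 454/15.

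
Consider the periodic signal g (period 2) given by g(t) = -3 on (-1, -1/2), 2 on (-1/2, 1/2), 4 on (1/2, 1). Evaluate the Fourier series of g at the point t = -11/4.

-3

t = -11/4 differs from t = -3/4 by -1 full period(s), and the series is 2-periodic.
g is continuous at t = -3/4 with value -3, so the series converges to -3 there.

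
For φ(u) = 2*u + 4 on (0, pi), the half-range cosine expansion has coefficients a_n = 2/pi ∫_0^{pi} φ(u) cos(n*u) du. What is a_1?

a_1 = 2/pi ∫_0^{pi} (2*u + 4) cos(u) du.
Integrating by parts (boundary term plus one more integral), an antiderivative of (2*u + 4) cos(u) is 2*u*sin(u) + 4*sin(u) + 2*cos(u); evaluating from 0 to pi: ∫_{0}^{pi} (2*u + 4) cos(u) du = (-2) - (2) = -4.
Hence a_1 = (2/pi)·(-4) = -8/pi.

-8/pi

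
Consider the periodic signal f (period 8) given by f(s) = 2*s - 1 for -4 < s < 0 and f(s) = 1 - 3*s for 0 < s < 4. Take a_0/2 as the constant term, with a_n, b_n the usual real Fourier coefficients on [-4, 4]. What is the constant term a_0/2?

-5

a_0 = 1/4 ∫_{-4}^{4} f(s) ds = 1/4 · (-40) = -10.
So the constant term a_0/2 = -5.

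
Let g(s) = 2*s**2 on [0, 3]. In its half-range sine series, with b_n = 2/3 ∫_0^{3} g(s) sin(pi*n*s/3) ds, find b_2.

b_2 = 2/3 ∫_0^{3} (2*s**2) sin(2*pi*s/3) ds.
Integrating by parts twice (tabular method), an antiderivative of (2*s**2) sin(2*pi*s/3) is -3*s**2*cos(2*pi*s/3)/pi + 9*s*sin(2*pi*s/3)/pi**2 + 27*cos(2*pi*s/3)/(2*pi**3); evaluating from 0 to 3: ∫_{0}^{3} (2*s**2) sin(2*pi*s/3) ds = (-27/pi + 27/(2*pi**3)) - (27/(2*pi**3)) = -27/pi.
Hence b_2 = (2/3)·(-27/pi) = -18/pi.

-18/pi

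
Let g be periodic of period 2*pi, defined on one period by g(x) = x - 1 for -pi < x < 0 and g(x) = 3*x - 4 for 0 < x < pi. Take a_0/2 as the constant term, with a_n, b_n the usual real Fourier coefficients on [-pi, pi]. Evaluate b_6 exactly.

b_6 = 1/pi ∫_{-pi}^{pi} g(x) sin(6*x) dx.
Split the integral at the breakpoints.
Integrating by parts (boundary term plus one more integral), an antiderivative of (x - 1) sin(6*x) is -x*cos(6*x)/6 + sin(6*x)/36 + cos(6*x)/6; evaluating from -pi to 0: ∫_{-pi}^{0} (x - 1) sin(6*x) dx = (1/6) - (1/6 + pi/6) = -pi/6.
Integrating by parts (boundary term plus one more integral), an antiderivative of (3*x - 4) sin(6*x) is -x*cos(6*x)/2 + sin(6*x)/12 + 2*cos(6*x)/3; evaluating from 0 to pi: ∫_{0}^{pi} (3*x - 4) sin(6*x) dx = (2/3 - pi/2) - (2/3) = -pi/2.
Summing the pieces and multiplying by (1/pi) gives b_6 = -2/3.

-2/3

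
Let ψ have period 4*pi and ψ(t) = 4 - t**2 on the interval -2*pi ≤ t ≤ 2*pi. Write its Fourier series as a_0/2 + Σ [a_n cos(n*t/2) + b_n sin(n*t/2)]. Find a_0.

a_0 = (1/(2*pi)) ∫_{-2*pi}^{2*pi} ψ(t) dt = (1/(2*pi)) · (16*pi*(3 - pi**2)/3) = 8 - 8*pi**2/3.

8 - 8*pi**2/3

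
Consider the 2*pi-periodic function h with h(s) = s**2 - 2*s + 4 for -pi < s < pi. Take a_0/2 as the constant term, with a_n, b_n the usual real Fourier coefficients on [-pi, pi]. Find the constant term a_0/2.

pi**2/3 + 4

a_0 = 1/pi ∫_{-pi}^{pi} h(s) ds = 1/pi · (2*pi*(pi**2 + 12)/3) = 2*pi**2/3 + 8.
So the constant term a_0/2 = pi**2/3 + 4.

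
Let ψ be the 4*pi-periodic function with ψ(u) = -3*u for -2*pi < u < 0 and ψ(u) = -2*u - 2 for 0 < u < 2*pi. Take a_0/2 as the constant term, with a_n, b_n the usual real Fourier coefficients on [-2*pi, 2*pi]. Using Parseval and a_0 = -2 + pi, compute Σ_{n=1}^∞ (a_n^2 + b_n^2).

2 + 10*pi + 101*pi**2/6

Parseval: a_0^2/2 + Σ_{n≥1} (a_n^2+b_n^2) = (1/(2*pi)) ∫_{-2*pi}^{2*pi} ψ(u)^2 du = 4 + 8*pi + 52*pi**2/3.
Subtract a_0^2/2 = (2 - pi)**2/2: Σ (a_n^2+b_n^2) = 2 + 10*pi + 101*pi**2/6.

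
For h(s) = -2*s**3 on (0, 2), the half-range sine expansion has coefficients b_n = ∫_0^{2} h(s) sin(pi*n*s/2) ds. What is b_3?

b_3 = ∫_0^{2} (-2*s**3) sin(3*pi*s/2) ds.
Integrating by parts three times (tabular method), an antiderivative of (-2*s**3) sin(3*pi*s/2) is 4*s**3*cos(3*pi*s/2)/(3*pi) - 8*s**2*sin(3*pi*s/2)/(3*pi**2) - 32*s*cos(3*pi*s/2)/(9*pi**3) + 64*sin(3*pi*s/2)/(27*pi**4); evaluating from 0 to 2: ∫_{0}^{2} (-2*s**3) sin(3*pi*s/2) ds = (32*(2 - 3*pi**2)/(9*pi**3)) - (0) = 32*(2 - 3*pi**2)/(9*pi**3).
Hence b_3 = 32*(2 - 3*pi**2)/(9*pi**3).

32*(2 - 3*pi**2)/(9*pi**3)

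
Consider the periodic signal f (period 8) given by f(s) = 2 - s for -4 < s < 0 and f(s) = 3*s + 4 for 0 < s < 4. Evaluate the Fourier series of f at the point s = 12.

s = 12 differs from s = -4 by 2 full period(s), and the series is 8-periodic.
At s = -4 the one-sided limits are f(-4^-) = 16 and f(-4^+) = 6.
By Dirichlet's theorem the series converges to their average, [(16) + (6)]/2 = 11.

11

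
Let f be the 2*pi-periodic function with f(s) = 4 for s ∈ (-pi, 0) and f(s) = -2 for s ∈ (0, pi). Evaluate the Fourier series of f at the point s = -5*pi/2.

4

s = -5*pi/2 differs from s = -pi/2 by -1 full period(s), and the series is 2*pi-periodic.
f is continuous at s = -pi/2 with value 4, so the series converges to 4 there.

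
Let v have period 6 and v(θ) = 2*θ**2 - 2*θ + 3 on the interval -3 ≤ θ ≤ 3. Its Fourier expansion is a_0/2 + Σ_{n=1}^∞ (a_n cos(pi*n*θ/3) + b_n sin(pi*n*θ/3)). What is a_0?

18

a_0 = 1/3 ∫_{-3}^{3} v(θ) dθ = 1/3 · (54) = 18.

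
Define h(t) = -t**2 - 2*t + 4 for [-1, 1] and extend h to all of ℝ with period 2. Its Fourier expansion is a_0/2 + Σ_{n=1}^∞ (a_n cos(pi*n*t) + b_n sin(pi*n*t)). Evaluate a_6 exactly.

-1/(9*pi**2)

a_6 = ∫_{-1}^{1} h(t) cos(6*pi*t) dt.
Integrating by parts twice (tabular method), an antiderivative of (-t**2 - 2*t + 4) cos(6*pi*t) is -t**2*sin(6*pi*t)/(6*pi) - t*sin(6*pi*t)/(3*pi) - t*cos(6*pi*t)/(18*pi**2) + sin(6*pi*t)/(108*pi**3) + 2*sin(6*pi*t)/(3*pi) - cos(6*pi*t)/(18*pi**2); evaluating from -1 to 1: ∫_{-1}^{1} (-t**2 - 2*t + 4) cos(6*pi*t) dt = (-1/(9*pi**2)) - (0) = -1/(9*pi**2).
Hence a_6 = -1/(9*pi**2).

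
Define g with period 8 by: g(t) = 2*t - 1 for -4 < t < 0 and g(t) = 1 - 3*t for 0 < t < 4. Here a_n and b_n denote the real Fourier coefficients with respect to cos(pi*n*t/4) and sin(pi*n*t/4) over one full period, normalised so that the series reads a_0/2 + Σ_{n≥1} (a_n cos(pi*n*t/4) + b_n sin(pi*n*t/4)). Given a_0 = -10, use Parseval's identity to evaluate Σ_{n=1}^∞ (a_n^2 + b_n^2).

52/3

Parseval: a_0^2/2 + Σ_{n≥1} (a_n^2+b_n^2) = 1/4 ∫_{-4}^{4} g(t)^2 dt = 202/3.
Subtract a_0^2/2 = 50: Σ (a_n^2+b_n^2) = 52/3.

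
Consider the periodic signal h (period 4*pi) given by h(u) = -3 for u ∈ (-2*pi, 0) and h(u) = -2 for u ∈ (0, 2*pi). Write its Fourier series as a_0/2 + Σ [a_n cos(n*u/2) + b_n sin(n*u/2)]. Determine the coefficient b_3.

b_3 = (1/(2*pi)) ∫_{-2*pi}^{2*pi} h(u) sin(3*u/2) du.
Split the integral at the breakpoints.
Directly, an antiderivative of (-3) sin(3*u/2) is 2*cos(3*u/2); evaluating from -2*pi to 0: ∫_{-2*pi}^{0} (-3) sin(3*u/2) du = (2) - (-2) = 4.
Directly, an antiderivative of (-2) sin(3*u/2) is 4*cos(3*u/2)/3; evaluating from 0 to 2*pi: ∫_{0}^{2*pi} (-2) sin(3*u/2) du = (-4/3) - (4/3) = -8/3.
Summing the pieces and multiplying by (1/(2*pi)) gives b_3 = 2/(3*pi).

2/(3*pi)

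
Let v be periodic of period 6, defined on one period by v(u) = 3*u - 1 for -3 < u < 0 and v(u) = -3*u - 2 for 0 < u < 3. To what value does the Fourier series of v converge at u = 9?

u = 9 differs from u = 3 by 1 full period(s), and the series is 6-periodic.
At u = 3 the one-sided limits are v(3^-) = -11 and v(3^+) = -10.
By Dirichlet's theorem the series converges to their average, [(-11) + (-10)]/2 = -21/2.

-21/2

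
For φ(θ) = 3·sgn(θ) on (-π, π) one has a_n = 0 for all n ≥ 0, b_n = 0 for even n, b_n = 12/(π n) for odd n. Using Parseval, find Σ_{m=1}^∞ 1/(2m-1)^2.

Parseval: Σ b_n^2 = (1/π) ∫_{-π}^{π} φ(θ)^2 dθ = 18.
Only odd n contribute, with b_n^2 = 144/(π^2 n^2), so Σ_{m≥1} 1/(2m-1)^2 = π^2·(18)/144 = pi**2/8.

pi**2/8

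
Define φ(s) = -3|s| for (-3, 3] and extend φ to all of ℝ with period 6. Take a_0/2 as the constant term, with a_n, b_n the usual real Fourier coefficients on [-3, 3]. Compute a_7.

a_7 = 1/3 ∫_{-3}^{3} φ(s) cos(7*pi*s/3) ds.
φ is even and cos(7*pi*s/3) is even, so the integrand is even and a_7 = 2/3 ∫_0^{3} φ(s) cos(7*pi*s/3) ds.
Integrating by parts (boundary term plus one more integral), an antiderivative of (-3*s) cos(7*pi*s/3) is -9*s*sin(7*pi*s/3)/(7*pi) - 27*cos(7*pi*s/3)/(49*pi**2); evaluating from 0 to 3: ∫_{0}^{3} (-3*s) cos(7*pi*s/3) ds = (27/(49*pi**2)) - (-27/(49*pi**2)) = 54/(49*pi**2).
Hence a_7 = (2/3)·(54/(49*pi**2)) = 36/(49*pi**2).

36/(49*pi**2)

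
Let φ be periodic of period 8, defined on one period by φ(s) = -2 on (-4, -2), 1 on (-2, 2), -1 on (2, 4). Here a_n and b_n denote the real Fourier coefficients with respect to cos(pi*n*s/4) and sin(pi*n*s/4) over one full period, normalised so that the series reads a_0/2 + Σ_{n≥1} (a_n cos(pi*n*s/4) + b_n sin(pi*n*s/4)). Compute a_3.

a_3 = 1/4 ∫_{-4}^{4} φ(s) cos(3*pi*s/4) ds.
Split the integral at the breakpoints.
Directly, an antiderivative of (-2) cos(3*pi*s/4) is -8*sin(3*pi*s/4)/(3*pi); evaluating from -4 to -2: ∫_{-4}^{-2} (-2) cos(3*pi*s/4) ds = (-8/(3*pi)) - (0) = -8/(3*pi).
Directly, an antiderivative of (1) cos(3*pi*s/4) is 4*sin(3*pi*s/4)/(3*pi); evaluating from -2 to 2: ∫_{-2}^{2} (1) cos(3*pi*s/4) ds = (-4/(3*pi)) - (4/(3*pi)) = -8/(3*pi).
Directly, an antiderivative of (-1) cos(3*pi*s/4) is -4*sin(3*pi*s/4)/(3*pi); evaluating from 2 to 4: ∫_{2}^{4} (-1) cos(3*pi*s/4) ds = (0) - (4/(3*pi)) = -4/(3*pi).
Summing the pieces and multiplying by (1/4) gives a_3 = -5/(3*pi).

-5/(3*pi)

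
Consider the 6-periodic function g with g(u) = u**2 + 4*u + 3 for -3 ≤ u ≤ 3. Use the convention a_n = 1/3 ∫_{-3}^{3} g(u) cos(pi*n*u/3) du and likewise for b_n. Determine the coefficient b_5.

b_5 = 1/3 ∫_{-3}^{3} g(u) sin(5*pi*u/3) du.
Integrating by parts twice (tabular method), an antiderivative of (u**2 + 4*u + 3) sin(5*pi*u/3) is -3*u**2*cos(5*pi*u/3)/(5*pi) + 18*u*sin(5*pi*u/3)/(25*pi**2) - 12*u*cos(5*pi*u/3)/(5*pi) + 36*sin(5*pi*u/3)/(25*pi**2) - 9*cos(5*pi*u/3)/(5*pi) + 54*cos(5*pi*u/3)/(125*pi**3); evaluating from -3 to 3: ∫_{-3}^{3} (u**2 + 4*u + 3) sin(5*pi*u/3) du = (18*(-3 + 100*pi**2)/(125*pi**3)) - (-54/(125*pi**3)) = 72/(5*pi).
Hence b_5 = (1/3)·(72/(5*pi)) = 24/(5*pi).

24/(5*pi)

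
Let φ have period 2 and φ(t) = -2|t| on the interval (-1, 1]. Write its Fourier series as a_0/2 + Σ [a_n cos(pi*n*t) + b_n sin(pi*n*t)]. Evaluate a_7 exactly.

8/(49*pi**2)

a_7 = ∫_{-1}^{1} φ(t) cos(7*pi*t) dt.
φ is even and cos(7*pi*t) is even, so the integrand is even and a_7 = 2 ∫_0^{1} φ(t) cos(7*pi*t) dt.
Integrating by parts (boundary term plus one more integral), an antiderivative of (-2*t) cos(7*pi*t) is -2*t*sin(7*pi*t)/(7*pi) - 2*cos(7*pi*t)/(49*pi**2); evaluating from 0 to 1: ∫_{0}^{1} (-2*t) cos(7*pi*t) dt = (2/(49*pi**2)) - (-2/(49*pi**2)) = 4/(49*pi**2).
Hence a_7 = 2·(4/(49*pi**2)) = 8/(49*pi**2).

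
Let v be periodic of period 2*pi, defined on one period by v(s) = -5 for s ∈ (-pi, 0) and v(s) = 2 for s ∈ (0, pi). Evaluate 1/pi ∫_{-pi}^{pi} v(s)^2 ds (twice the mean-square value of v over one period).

29

1/pi ∫_{-pi}^{pi} v(s)^2 ds = 1/pi · (29*pi) = 29.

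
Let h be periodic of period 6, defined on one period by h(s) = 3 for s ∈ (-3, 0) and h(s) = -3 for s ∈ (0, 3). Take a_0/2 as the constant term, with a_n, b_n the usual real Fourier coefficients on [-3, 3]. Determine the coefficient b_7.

b_7 = 1/3 ∫_{-3}^{3} h(s) sin(7*pi*s/3) ds.
h is odd and sin(7*pi*s/3) is odd, so the integrand is even and b_7 = 2/3 ∫_0^{3} h(s) sin(7*pi*s/3) ds.
Directly, an antiderivative of (-3) sin(7*pi*s/3) is 9*cos(7*pi*s/3)/(7*pi); evaluating from 0 to 3: ∫_{0}^{3} (-3) sin(7*pi*s/3) ds = (-9/(7*pi)) - (9/(7*pi)) = -18/(7*pi).
Hence b_7 = (2/3)·(-18/(7*pi)) = -12/(7*pi).

-12/(7*pi)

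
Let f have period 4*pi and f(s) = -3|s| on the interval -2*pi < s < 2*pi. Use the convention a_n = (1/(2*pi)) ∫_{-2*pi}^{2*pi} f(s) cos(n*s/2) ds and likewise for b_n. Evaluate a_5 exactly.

24/(25*pi)

a_5 = (1/(2*pi)) ∫_{-2*pi}^{2*pi} f(s) cos(5*s/2) ds.
f is even and cos(5*s/2) is even, so the integrand is even and a_5 = 1/pi ∫_0^{2*pi} f(s) cos(5*s/2) ds.
Integrating by parts (boundary term plus one more integral), an antiderivative of (-3*s) cos(5*s/2) is -6*s*sin(5*s/2)/5 - 12*cos(5*s/2)/25; evaluating from 0 to 2*pi: ∫_{0}^{2*pi} (-3*s) cos(5*s/2) ds = (12/25) - (-12/25) = 24/25.
Hence a_5 = (1/pi)·(24/25) = 24/(25*pi).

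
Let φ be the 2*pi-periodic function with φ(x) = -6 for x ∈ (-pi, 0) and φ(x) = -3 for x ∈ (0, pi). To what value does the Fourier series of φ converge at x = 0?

At x = 0 the one-sided limits are φ(0^-) = -6 and φ(0^+) = -3.
By Dirichlet's theorem the series converges to their average, [(-6) + (-3)]/2 = -9/2.

-9/2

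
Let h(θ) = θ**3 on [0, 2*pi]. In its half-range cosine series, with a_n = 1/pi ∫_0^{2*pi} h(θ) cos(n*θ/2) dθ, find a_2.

12*pi

a_2 = 1/pi ∫_0^{2*pi} (θ**3) cos(θ) dθ.
Integrating by parts three times (tabular method), an antiderivative of (θ**3) cos(θ) is θ**3*sin(θ) + 3*θ**2*cos(θ) - 6*θ*sin(θ) - 6*cos(θ); evaluating from 0 to 2*pi: ∫_{0}^{2*pi} (θ**3) cos(θ) dθ = (-6 + 12*pi**2) - (-6) = 12*pi**2.
Hence a_2 = (1/pi)·(12*pi**2) = 12*pi.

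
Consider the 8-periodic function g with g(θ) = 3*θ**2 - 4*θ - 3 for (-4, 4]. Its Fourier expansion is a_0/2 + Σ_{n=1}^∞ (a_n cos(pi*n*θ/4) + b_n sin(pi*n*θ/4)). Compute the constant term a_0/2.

13

a_0 = 1/4 ∫_{-4}^{4} g(θ) dθ = 1/4 · (104) = 26.
So the constant term a_0/2 = 13.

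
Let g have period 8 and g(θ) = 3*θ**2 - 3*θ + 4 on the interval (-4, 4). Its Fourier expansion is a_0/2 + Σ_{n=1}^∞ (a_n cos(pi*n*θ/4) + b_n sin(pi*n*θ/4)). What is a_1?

-192/pi**2

a_1 = 1/4 ∫_{-4}^{4} g(θ) cos(pi*θ/4) dθ.
Integrating by parts twice (tabular method), an antiderivative of (3*θ**2 - 3*θ + 4) cos(pi*θ/4) is 12*θ**2*sin(pi*θ/4)/pi - 12*θ*sin(pi*θ/4)/pi + 96*θ*cos(pi*θ/4)/pi**2 - 384*sin(pi*θ/4)/pi**3 + 16*sin(pi*θ/4)/pi - 48*cos(pi*θ/4)/pi**2; evaluating from -4 to 4: ∫_{-4}^{4} (3*θ**2 - 3*θ + 4) cos(pi*θ/4) dθ = (-336/pi**2) - (432/pi**2) = -768/pi**2.
Hence a_1 = (1/4)·(-768/pi**2) = -192/pi**2.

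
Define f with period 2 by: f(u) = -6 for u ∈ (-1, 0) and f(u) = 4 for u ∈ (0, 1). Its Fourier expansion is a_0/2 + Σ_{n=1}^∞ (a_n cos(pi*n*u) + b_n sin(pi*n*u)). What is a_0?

-2

a_0 = ∫_{-1}^{1} f(u) du = -2.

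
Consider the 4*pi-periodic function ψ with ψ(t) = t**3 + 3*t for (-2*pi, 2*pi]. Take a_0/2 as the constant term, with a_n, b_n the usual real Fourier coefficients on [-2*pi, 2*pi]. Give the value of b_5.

b_5 = (1/(2*pi)) ∫_{-2*pi}^{2*pi} ψ(t) sin(5*t/2) dt.
ψ is odd and sin(5*t/2) is odd, so the integrand is even and b_5 = 1/pi ∫_0^{2*pi} ψ(t) sin(5*t/2) dt.
Integrating by parts three times (tabular method), an antiderivative of (t**3 + 3*t) sin(5*t/2) is -2*t**3*cos(5*t/2)/5 + 12*t**2*sin(5*t/2)/25 - 102*t*cos(5*t/2)/125 + 204*sin(5*t/2)/625; evaluating from 0 to 2*pi: ∫_{0}^{2*pi} (t**3 + 3*t) sin(5*t/2) dt = (4*pi*(51 + 100*pi**2)/125) - (0) = 4*pi*(51 + 100*pi**2)/125.
Hence b_5 = (1/pi)·(4*pi*(51 + 100*pi**2)/125) = 204/125 + 16*pi**2/5.

204/125 + 16*pi**2/5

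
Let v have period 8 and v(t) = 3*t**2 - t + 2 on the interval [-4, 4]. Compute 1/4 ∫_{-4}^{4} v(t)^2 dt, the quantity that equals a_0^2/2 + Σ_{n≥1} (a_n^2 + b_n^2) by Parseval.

16024/15

1/4 ∫_{-4}^{4} v(t)^2 dt = 1/4 · (64096/15) = 16024/15.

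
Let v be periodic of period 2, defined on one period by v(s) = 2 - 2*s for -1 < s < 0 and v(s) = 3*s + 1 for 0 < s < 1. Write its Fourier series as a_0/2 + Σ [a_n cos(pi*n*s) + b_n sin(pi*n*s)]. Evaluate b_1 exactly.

b_1 = ∫_{-1}^{1} v(s) sin(pi*s) ds.
Split the integral at the breakpoints.
Integrating by parts (boundary term plus one more integral), an antiderivative of (2 - 2*s) sin(pi*s) is 2*s*cos(pi*s)/pi - 2*sin(pi*s)/pi**2 - 2*cos(pi*s)/pi; evaluating from -1 to 0: ∫_{-1}^{0} (2 - 2*s) sin(pi*s) ds = (-2/pi) - (4/pi) = -6/pi.
Integrating by parts (boundary term plus one more integral), an antiderivative of (3*s + 1) sin(pi*s) is -3*s*cos(pi*s)/pi + 3*sin(pi*s)/pi**2 - cos(pi*s)/pi; evaluating from 0 to 1: ∫_{0}^{1} (3*s + 1) sin(pi*s) ds = (4/pi) - (-1/pi) = 5/pi.
Summing the pieces gives b_1 = -1/pi.

-1/pi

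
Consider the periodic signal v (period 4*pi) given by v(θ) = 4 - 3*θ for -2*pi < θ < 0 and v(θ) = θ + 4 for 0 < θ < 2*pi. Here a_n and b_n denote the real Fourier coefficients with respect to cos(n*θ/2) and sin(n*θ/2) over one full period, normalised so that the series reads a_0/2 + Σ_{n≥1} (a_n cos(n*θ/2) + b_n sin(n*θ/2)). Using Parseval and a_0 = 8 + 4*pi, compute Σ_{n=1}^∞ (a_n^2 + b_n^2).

Parseval: a_0^2/2 + Σ_{n≥1} (a_n^2+b_n^2) = (1/(2*pi)) ∫_{-2*pi}^{2*pi} v(θ)^2 dθ = 32 + 32*pi + 40*pi**2/3.
Subtract a_0^2/2 = 8*(2 + pi)**2: Σ (a_n^2+b_n^2) = 16*pi**2/3.

16*pi**2/3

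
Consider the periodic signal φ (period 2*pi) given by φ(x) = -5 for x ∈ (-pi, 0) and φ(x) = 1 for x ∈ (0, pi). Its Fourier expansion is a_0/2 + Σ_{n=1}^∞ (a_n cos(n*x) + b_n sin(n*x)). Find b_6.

0

b_6 = 1/pi ∫_{-pi}^{pi} φ(x) sin(6*x) dx.
Split the integral at the breakpoints.
Directly, an antiderivative of (-5) sin(6*x) is 5*cos(6*x)/6; evaluating from -pi to 0: ∫_{-pi}^{0} (-5) sin(6*x) dx = (5/6) - (5/6) = 0.
Directly, an antiderivative of (1) sin(6*x) is -cos(6*x)/6; evaluating from 0 to pi: ∫_{0}^{pi} (1) sin(6*x) dx = (-1/6) - (-1/6) = 0.
Summing the pieces and multiplying by (1/pi) gives b_6 = 0.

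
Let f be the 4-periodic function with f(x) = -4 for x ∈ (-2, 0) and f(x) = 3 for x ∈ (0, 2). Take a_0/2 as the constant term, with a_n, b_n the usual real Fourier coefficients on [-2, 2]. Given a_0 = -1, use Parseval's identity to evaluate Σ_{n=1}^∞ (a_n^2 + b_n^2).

49/2

Parseval: a_0^2/2 + Σ_{n≥1} (a_n^2+b_n^2) = 1/2 ∫_{-2}^{2} f(x)^2 dx = 25.
Subtract a_0^2/2 = 1/2: Σ (a_n^2+b_n^2) = 49/2.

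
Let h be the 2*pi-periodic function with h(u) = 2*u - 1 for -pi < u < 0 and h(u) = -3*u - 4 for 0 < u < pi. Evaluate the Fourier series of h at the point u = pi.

-5*pi/2 - 5/2

u = pi differs from u = -pi by 1 full period(s), and the series is 2*pi-periodic.
At u = -pi the one-sided limits are h(-pi^-) = -3*pi - 4 and h(-pi^+) = -2*pi - 1.
By Dirichlet's theorem the series converges to their average, [(-3*pi - 4) + (-2*pi - 1)]/2 = -5*pi/2 - 5/2.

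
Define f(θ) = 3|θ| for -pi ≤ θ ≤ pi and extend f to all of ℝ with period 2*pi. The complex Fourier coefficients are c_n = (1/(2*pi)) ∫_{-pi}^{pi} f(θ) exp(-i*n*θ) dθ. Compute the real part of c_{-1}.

Since f is real-valued, Re(c_{-1}) = (1/(2*pi)) ∫_{-pi}^{pi} f(θ) cos(-θ) dθ = a_{1}/2.
f is even and cos(-θ) is even, so the integrand is even: ∫_{-pi}^{pi} f(θ) cos(-θ) dθ = 2∫_0^{pi} f(θ) cos(-θ) dθ.
Integrating by parts (boundary term plus one more integral), an antiderivative of (3*θ) cos(-θ) is 3*θ*sin(θ) + 3*cos(θ); evaluating from 0 to pi: ∫_{0}^{pi} (3*θ) cos(-θ) dθ = (-3) - (3) = -6.
So ∫_{-pi}^{pi} f(θ) cos(-θ) dθ = -12.
Hence Re(c_{-1}) = (1/(2*pi))·(-12) = -6/pi.

-6/pi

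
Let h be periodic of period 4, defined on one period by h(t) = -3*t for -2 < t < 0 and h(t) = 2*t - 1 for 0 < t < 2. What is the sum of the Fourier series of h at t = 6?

t = 6 differs from t = 2 by 1 full period(s), and the series is 4-periodic.
At t = 2 the one-sided limits are h(2^-) = 3 and h(2^+) = 6.
By Dirichlet's theorem the series converges to their average, [(3) + (6)]/2 = 9/2.

9/2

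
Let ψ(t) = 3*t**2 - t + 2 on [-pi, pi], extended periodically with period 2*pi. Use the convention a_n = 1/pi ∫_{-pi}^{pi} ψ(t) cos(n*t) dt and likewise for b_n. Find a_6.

1/3

a_6 = 1/pi ∫_{-pi}^{pi} ψ(t) cos(6*t) dt.
Integrating by parts twice (tabular method), an antiderivative of (3*t**2 - t + 2) cos(6*t) is t**2*sin(6*t)/2 - t*sin(6*t)/6 + t*cos(6*t)/6 + 11*sin(6*t)/36 - cos(6*t)/36; evaluating from -pi to pi: ∫_{-pi}^{pi} (3*t**2 - t + 2) cos(6*t) dt = (-1/36 + pi/6) - (-pi/6 - 1/36) = pi/3.
Hence a_6 = (1/pi)·(pi/3) = 1/3.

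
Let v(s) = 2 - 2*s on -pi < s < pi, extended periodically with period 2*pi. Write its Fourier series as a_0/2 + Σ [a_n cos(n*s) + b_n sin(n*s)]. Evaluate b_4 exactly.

b_4 = 1/pi ∫_{-pi}^{pi} v(s) sin(4*s) ds.
Integrating by parts (boundary term plus one more integral), an antiderivative of (2 - 2*s) sin(4*s) is s*cos(4*s)/2 - sin(4*s)/8 - cos(4*s)/2; evaluating from -pi to pi: ∫_{-pi}^{pi} (2 - 2*s) sin(4*s) ds = (-1/2 + pi/2) - (-pi/2 - 1/2) = pi.
Hence b_4 = (1/pi)·(pi) = 1.

1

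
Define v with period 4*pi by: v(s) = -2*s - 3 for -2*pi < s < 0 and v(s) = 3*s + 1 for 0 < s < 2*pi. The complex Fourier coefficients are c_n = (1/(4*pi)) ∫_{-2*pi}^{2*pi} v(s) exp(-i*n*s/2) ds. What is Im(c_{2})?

Since v is real-valued, Im(c_{2}) = -(1/(4*pi)) ∫_{-2*pi}^{2*pi} v(s) sin(s) ds = -b_{2}/2.
Split the integral at the breakpoints.
Integrating by parts (boundary term plus one more integral), an antiderivative of (-2*s - 3) sin(s) is 2*s*cos(s) - 2*sin(s) + 3*cos(s); evaluating from -2*pi to 0: ∫_{-2*pi}^{0} (-2*s - 3) sin(s) ds = (3) - (3 - 4*pi) = 4*pi.
Integrating by parts (boundary term plus one more integral), an antiderivative of (3*s + 1) sin(s) is -3*s*cos(s) + 3*sin(s) - cos(s); evaluating from 0 to 2*pi: ∫_{0}^{2*pi} (3*s + 1) sin(s) ds = (-6*pi - 1) - (-1) = -6*pi.
So ∫_{-2*pi}^{2*pi} v(s) sin(s) ds = -2*pi.
Hence Im(c_{2}) = (-1/(4*pi))·(-2*pi) = 1/2.

1/2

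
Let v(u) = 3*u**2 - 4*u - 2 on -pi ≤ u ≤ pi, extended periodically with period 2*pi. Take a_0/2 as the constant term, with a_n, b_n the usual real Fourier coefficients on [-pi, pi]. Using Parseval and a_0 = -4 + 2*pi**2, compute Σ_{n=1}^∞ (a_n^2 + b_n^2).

Parseval: a_0^2/2 + Σ_{n≥1} (a_n^2+b_n^2) = 1/pi ∫_{-pi}^{pi} v(u)^2 du = 8 + 8*pi**2/3 + 18*pi**4/5.
Subtract a_0^2/2 = 2*(2 - pi**2)**2: Σ (a_n^2+b_n^2) = 8*pi**2*(20 + 3*pi**2)/15.

8*pi**2*(20 + 3*pi**2)/15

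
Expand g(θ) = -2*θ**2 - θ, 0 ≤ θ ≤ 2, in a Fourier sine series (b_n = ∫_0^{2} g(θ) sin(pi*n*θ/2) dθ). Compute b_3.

b_3 = ∫_0^{2} (-2*θ**2 - θ) sin(3*pi*θ/2) dθ.
Integrating by parts twice (tabular method), an antiderivative of (-2*θ**2 - θ) sin(3*pi*θ/2) is 4*θ**2*cos(3*pi*θ/2)/(3*pi) - 16*θ*sin(3*pi*θ/2)/(9*pi**2) + 2*θ*cos(3*pi*θ/2)/(3*pi) - 4*sin(3*pi*θ/2)/(9*pi**2) - 32*cos(3*pi*θ/2)/(27*pi**3); evaluating from 0 to 2: ∫_{0}^{2} (-2*θ**2 - θ) sin(3*pi*θ/2) dθ = (4*(8 - 45*pi**2)/(27*pi**3)) - (-32/(27*pi**3)) = 4*(16 - 45*pi**2)/(27*pi**3).
Hence b_3 = 4*(16 - 45*pi**2)/(27*pi**3).

4*(16 - 45*pi**2)/(27*pi**3)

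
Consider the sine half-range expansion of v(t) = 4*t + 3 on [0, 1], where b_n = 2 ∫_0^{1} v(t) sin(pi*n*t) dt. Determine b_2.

-4/pi

b_2 = 2 ∫_0^{1} (4*t + 3) sin(2*pi*t) dt.
Integrating by parts (boundary term plus one more integral), an antiderivative of (4*t + 3) sin(2*pi*t) is -2*t*cos(2*pi*t)/pi + sin(2*pi*t)/pi**2 - 3*cos(2*pi*t)/(2*pi); evaluating from 0 to 1: ∫_{0}^{1} (4*t + 3) sin(2*pi*t) dt = (-7/(2*pi)) - (-3/(2*pi)) = -2/pi.
Hence b_2 = 2·(-2/pi) = -4/pi.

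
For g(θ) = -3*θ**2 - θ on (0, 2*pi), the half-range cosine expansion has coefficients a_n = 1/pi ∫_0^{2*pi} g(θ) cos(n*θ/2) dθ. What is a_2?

a_2 = 1/pi ∫_0^{2*pi} (-3*θ**2 - θ) cos(θ) dθ.
Integrating by parts twice (tabular method), an antiderivative of (-3*θ**2 - θ) cos(θ) is -3*θ**2*sin(θ) - θ*sin(θ) - 6*θ*cos(θ) + 6*sin(θ) - cos(θ); evaluating from 0 to 2*pi: ∫_{0}^{2*pi} (-3*θ**2 - θ) cos(θ) dθ = (-12*pi - 1) - (-1) = -12*pi.
Hence a_2 = (1/pi)·(-12*pi) = -12.

-12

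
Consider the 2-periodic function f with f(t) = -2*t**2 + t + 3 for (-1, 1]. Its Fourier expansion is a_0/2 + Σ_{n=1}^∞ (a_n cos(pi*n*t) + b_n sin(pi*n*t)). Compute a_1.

a_1 = ∫_{-1}^{1} f(t) cos(pi*t) dt.
Integrating by parts twice (tabular method), an antiderivative of (-2*t**2 + t + 3) cos(pi*t) is -2*t**2*sin(pi*t)/pi + t*sin(pi*t)/pi - 4*t*cos(pi*t)/pi**2 + 4*sin(pi*t)/pi**3 + 3*sin(pi*t)/pi + cos(pi*t)/pi**2; evaluating from -1 to 1: ∫_{-1}^{1} (-2*t**2 + t + 3) cos(pi*t) dt = (3/pi**2) - (-5/pi**2) = 8/pi**2.
Hence a_1 = 8/pi**2.

8/pi**2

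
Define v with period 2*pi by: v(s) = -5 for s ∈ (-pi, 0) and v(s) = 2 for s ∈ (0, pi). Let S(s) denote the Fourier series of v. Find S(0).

At s = 0 the one-sided limits are v(0^-) = -5 and v(0^+) = 2.
By Dirichlet's theorem the series converges to their average, [(-5) + (2)]/2 = -3/2.

-3/2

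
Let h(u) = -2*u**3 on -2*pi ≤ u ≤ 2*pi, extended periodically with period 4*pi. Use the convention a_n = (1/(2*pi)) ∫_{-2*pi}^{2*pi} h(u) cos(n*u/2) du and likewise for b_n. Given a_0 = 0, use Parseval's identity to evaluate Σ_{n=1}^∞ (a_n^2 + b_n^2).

Parseval: a_0^2/2 + Σ_{n≥1} (a_n^2+b_n^2) = (1/(2*pi)) ∫_{-2*pi}^{2*pi} h(u)^2 du = 512*pi**6/7.
Subtract a_0^2/2 = 0: Σ (a_n^2+b_n^2) = 512*pi**6/7.

512*pi**6/7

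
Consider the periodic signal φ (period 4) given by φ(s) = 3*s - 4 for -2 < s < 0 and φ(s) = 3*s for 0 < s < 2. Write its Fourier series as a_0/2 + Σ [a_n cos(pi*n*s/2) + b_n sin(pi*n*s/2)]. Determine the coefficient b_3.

b_3 = 1/2 ∫_{-2}^{2} φ(s) sin(3*pi*s/2) ds.
Split the integral at the breakpoints.
Integrating by parts (boundary term plus one more integral), an antiderivative of (3*s - 4) sin(3*pi*s/2) is -2*s*cos(3*pi*s/2)/pi + 4*sin(3*pi*s/2)/(3*pi**2) + 8*cos(3*pi*s/2)/(3*pi); evaluating from -2 to 0: ∫_{-2}^{0} (3*s - 4) sin(3*pi*s/2) ds = (8/(3*pi)) - (-20/(3*pi)) = 28/(3*pi).
Integrating by parts (boundary term plus one more integral), an antiderivative of (3*s) sin(3*pi*s/2) is -2*s*cos(3*pi*s/2)/pi + 4*sin(3*pi*s/2)/(3*pi**2); evaluating from 0 to 2: ∫_{0}^{2} (3*s) sin(3*pi*s/2) ds = (4/pi) - (0) = 4/pi.
Summing the pieces and multiplying by (1/2) gives b_3 = 20/(3*pi).

20/(3*pi)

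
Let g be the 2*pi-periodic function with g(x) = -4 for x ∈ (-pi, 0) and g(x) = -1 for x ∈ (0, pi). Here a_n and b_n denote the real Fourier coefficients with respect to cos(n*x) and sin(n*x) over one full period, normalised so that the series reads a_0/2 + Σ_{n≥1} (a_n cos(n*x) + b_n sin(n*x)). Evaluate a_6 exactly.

0

a_6 = 1/pi ∫_{-pi}^{pi} g(x) cos(6*x) dx.
Split the integral at the breakpoints.
Directly, an antiderivative of (-4) cos(6*x) is -2*sin(6*x)/3; evaluating from -pi to 0: ∫_{-pi}^{0} (-4) cos(6*x) dx = (0) - (0) = 0.
Directly, an antiderivative of (-1) cos(6*x) is -sin(6*x)/6; evaluating from 0 to pi: ∫_{0}^{pi} (-1) cos(6*x) dx = (0) - (0) = 0.
Summing the pieces and multiplying by (1/pi) gives a_6 = 0.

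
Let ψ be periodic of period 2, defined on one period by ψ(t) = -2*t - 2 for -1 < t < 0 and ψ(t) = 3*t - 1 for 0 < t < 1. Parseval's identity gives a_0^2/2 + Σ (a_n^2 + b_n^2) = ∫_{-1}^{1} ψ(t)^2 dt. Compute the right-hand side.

∫_{-1}^{1} ψ(t)^2 dt = 7/3.

7/3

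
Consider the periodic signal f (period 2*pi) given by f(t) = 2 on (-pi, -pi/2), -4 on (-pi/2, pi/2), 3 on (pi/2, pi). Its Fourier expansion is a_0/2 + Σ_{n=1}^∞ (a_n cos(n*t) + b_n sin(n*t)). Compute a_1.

-13/pi

a_1 = 1/pi ∫_{-pi}^{pi} f(t) cos(t) dt.
Split the integral at the breakpoints.
Directly, an antiderivative of (2) cos(t) is 2*sin(t); evaluating from -pi to -pi/2: ∫_{-pi}^{-pi/2} (2) cos(t) dt = (-2) - (0) = -2.
Directly, an antiderivative of (-4) cos(t) is -4*sin(t); evaluating from -pi/2 to pi/2: ∫_{-pi/2}^{pi/2} (-4) cos(t) dt = (-4) - (4) = -8.
Directly, an antiderivative of (3) cos(t) is 3*sin(t); evaluating from pi/2 to pi: ∫_{pi/2}^{pi} (3) cos(t) dt = (0) - (3) = -3.
Summing the pieces and multiplying by (1/pi) gives a_1 = -13/pi.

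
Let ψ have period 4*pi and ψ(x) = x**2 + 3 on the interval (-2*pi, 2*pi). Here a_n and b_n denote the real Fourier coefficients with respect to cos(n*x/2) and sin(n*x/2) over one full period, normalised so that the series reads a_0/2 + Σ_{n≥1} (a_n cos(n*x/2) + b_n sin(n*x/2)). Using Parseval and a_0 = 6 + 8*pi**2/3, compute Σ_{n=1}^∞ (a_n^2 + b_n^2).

Parseval: a_0^2/2 + Σ_{n≥1} (a_n^2+b_n^2) = (1/(2*pi)) ∫_{-2*pi}^{2*pi} ψ(x)^2 dx = 18 + 16*pi**2 + 32*pi**4/5.
Subtract a_0^2/2 = 2*(9 + 4*pi**2)**2/9: Σ (a_n^2+b_n^2) = 128*pi**4/45.

128*pi**4/45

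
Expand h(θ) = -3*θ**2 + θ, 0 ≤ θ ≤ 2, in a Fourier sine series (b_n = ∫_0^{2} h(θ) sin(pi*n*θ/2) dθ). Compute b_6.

b_6 = ∫_0^{2} (-3*θ**2 + θ) sin(3*pi*θ) dθ.
Integrating by parts twice (tabular method), an antiderivative of (-3*θ**2 + θ) sin(3*pi*θ) is θ**2*cos(3*pi*θ)/pi - 2*θ*sin(3*pi*θ)/(3*pi**2) - θ*cos(3*pi*θ)/(3*pi) + sin(3*pi*θ)/(9*pi**2) - 2*cos(3*pi*θ)/(9*pi**3); evaluating from 0 to 2: ∫_{0}^{2} (-3*θ**2 + θ) sin(3*pi*θ) dθ = (2*(-1 + 15*pi**2)/(9*pi**3)) - (-2/(9*pi**3)) = 10/(3*pi).
Hence b_6 = 10/(3*pi).

10/(3*pi)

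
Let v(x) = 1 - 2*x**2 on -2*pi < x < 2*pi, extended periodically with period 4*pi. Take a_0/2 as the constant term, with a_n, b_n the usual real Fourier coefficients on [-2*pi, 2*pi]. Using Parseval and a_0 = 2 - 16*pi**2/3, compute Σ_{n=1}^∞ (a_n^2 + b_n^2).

512*pi**4/45

Parseval: a_0^2/2 + Σ_{n≥1} (a_n^2+b_n^2) = (1/(2*pi)) ∫_{-2*pi}^{2*pi} v(x)^2 dx = -32*pi**2/3 + 2 + 128*pi**4/5.
Subtract a_0^2/2 = 2*(3 - 8*pi**2)**2/9: Σ (a_n^2+b_n^2) = 512*pi**4/45.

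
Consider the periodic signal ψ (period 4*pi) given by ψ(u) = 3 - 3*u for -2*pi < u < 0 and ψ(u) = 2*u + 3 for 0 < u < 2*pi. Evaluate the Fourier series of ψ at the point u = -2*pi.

3 + 5*pi

At u = -2*pi the one-sided limits are ψ(-2*pi^-) = 3 + 4*pi and ψ(-2*pi^+) = 3 + 6*pi.
By Dirichlet's theorem the series converges to their average, [(3 + 4*pi) + (3 + 6*pi)]/2 = 3 + 5*pi.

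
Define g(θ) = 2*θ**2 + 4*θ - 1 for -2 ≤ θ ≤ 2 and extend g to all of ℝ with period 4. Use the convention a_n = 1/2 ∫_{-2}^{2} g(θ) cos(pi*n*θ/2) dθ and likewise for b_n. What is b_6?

b_6 = 1/2 ∫_{-2}^{2} g(θ) sin(3*pi*θ) dθ.
Integrating by parts twice (tabular method), an antiderivative of (2*θ**2 + 4*θ - 1) sin(3*pi*θ) is -2*θ**2*cos(3*pi*θ)/(3*pi) + 4*θ*sin(3*pi*θ)/(9*pi**2) - 4*θ*cos(3*pi*θ)/(3*pi) + 4*sin(3*pi*θ)/(9*pi**2) + 4*cos(3*pi*θ)/(27*pi**3) + cos(3*pi*θ)/(3*pi); evaluating from -2 to 2: ∫_{-2}^{2} (2*θ**2 + 4*θ - 1) sin(3*pi*θ) dθ = (-5/pi + 4/(27*pi**3)) - ((4 + 9*pi**2)/(27*pi**3)) = -16/(3*pi).
Hence b_6 = (1/2)·(-16/(3*pi)) = -8/(3*pi).

-8/(3*pi)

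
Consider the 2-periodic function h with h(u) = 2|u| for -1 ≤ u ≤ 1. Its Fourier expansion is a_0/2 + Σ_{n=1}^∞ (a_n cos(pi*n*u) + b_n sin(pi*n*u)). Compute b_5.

0

b_5 = ∫_{-1}^{1} h(u) sin(5*pi*u) du.
h is even and sin(5*pi*u) is odd, so the integrand is odd over a symmetric interval and the integral vanishes.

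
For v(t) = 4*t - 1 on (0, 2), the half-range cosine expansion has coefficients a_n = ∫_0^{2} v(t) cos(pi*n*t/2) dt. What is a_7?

-32/(49*pi**2)

a_7 = ∫_0^{2} (4*t - 1) cos(7*pi*t/2) dt.
Integrating by parts (boundary term plus one more integral), an antiderivative of (4*t - 1) cos(7*pi*t/2) is 8*t*sin(7*pi*t/2)/(7*pi) - 2*sin(7*pi*t/2)/(7*pi) + 16*cos(7*pi*t/2)/(49*pi**2); evaluating from 0 to 2: ∫_{0}^{2} (4*t - 1) cos(7*pi*t/2) dt = (-16/(49*pi**2)) - (16/(49*pi**2)) = -32/(49*pi**2).
Hence a_7 = -32/(49*pi**2).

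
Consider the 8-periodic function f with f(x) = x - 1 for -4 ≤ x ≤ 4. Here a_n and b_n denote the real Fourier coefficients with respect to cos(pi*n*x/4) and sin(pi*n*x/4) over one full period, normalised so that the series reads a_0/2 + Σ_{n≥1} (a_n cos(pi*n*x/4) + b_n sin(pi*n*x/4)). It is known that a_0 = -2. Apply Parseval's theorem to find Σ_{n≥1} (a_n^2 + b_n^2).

32/3

Parseval: a_0^2/2 + Σ_{n≥1} (a_n^2+b_n^2) = 1/4 ∫_{-4}^{4} f(x)^2 dx = 38/3.
Subtract a_0^2/2 = 2: Σ (a_n^2+b_n^2) = 32/3.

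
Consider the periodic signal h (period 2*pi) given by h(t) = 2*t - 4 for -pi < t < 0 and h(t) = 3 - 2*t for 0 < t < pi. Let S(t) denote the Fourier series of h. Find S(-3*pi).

t = -3*pi differs from t = pi by -2 full period(s), and the series is 2*pi-periodic.
At t = pi the one-sided limits are h(pi^-) = 3 - 2*pi and h(pi^+) = -2*pi - 4.
By Dirichlet's theorem the series converges to their average, [(3 - 2*pi) + (-2*pi - 4)]/2 = -2*pi - 1/2.

-2*pi - 1/2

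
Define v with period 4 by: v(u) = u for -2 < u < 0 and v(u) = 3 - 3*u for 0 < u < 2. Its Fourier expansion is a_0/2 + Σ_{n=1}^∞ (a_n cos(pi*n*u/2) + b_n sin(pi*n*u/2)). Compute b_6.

2/(3*pi)

b_6 = 1/2 ∫_{-2}^{2} v(u) sin(3*pi*u) du.
Split the integral at the breakpoints.
Integrating by parts (boundary term plus one more integral), an antiderivative of (u) sin(3*pi*u) is -u*cos(3*pi*u)/(3*pi) + sin(3*pi*u)/(9*pi**2); evaluating from -2 to 0: ∫_{-2}^{0} (u) sin(3*pi*u) du = (0) - (2/(3*pi)) = -2/(3*pi).
Integrating by parts (boundary term plus one more integral), an antiderivative of (3 - 3*u) sin(3*pi*u) is u*cos(3*pi*u)/pi - sin(3*pi*u)/(3*pi**2) - cos(3*pi*u)/pi; evaluating from 0 to 2: ∫_{0}^{2} (3 - 3*u) sin(3*pi*u) du = (1/pi) - (-1/pi) = 2/pi.
Summing the pieces and multiplying by (1/2) gives b_6 = 2/(3*pi).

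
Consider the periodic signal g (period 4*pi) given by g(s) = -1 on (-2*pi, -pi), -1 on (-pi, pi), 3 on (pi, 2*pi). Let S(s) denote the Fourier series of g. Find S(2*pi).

At s = 2*pi the one-sided limits are g(2*pi^-) = 3 and g(2*pi^+) = -1.
By Dirichlet's theorem the series converges to their average, [(3) + (-1)]/2 = 1.

1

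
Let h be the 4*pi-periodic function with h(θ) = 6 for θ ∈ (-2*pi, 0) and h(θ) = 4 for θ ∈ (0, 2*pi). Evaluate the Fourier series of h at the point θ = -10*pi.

θ = -10*pi differs from θ = -2*pi by -2 full period(s), and the series is 4*pi-periodic.
At θ = -2*pi the one-sided limits are h(-2*pi^-) = 4 and h(-2*pi^+) = 6.
By Dirichlet's theorem the series converges to their average, [(4) + (6)]/2 = 5.

5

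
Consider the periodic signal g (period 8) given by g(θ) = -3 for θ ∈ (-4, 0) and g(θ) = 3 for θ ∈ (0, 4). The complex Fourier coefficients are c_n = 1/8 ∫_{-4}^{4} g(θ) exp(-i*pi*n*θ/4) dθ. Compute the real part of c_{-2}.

Since g is real-valued, Re(c_{-2}) = 1/8 ∫_{-4}^{4} g(θ) cos(-pi*θ/2) dθ = a_{2}/2.
(g is odd, so the integrand is odd over a symmetric interval and the integral vanishes.)

0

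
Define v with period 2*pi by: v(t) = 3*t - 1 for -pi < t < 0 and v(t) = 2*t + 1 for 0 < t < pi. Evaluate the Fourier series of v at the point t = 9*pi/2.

t = 9*pi/2 differs from t = pi/2 by 2 full period(s), and the series is 2*pi-periodic.
v is continuous at t = pi/2 with value 1 + pi, so the series converges to 1 + pi there.

1 + pi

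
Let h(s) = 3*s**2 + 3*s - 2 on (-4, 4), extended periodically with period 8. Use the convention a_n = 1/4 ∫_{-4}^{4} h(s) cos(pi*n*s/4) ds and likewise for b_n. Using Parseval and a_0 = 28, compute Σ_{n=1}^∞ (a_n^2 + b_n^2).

Parseval: a_0^2/2 + Σ_{n≥1} (a_n^2+b_n^2) = 1/4 ∫_{-4}^{4} h(s)^2 ds = 4488/5.
Subtract a_0^2/2 = 392: Σ (a_n^2+b_n^2) = 2528/5.

2528/5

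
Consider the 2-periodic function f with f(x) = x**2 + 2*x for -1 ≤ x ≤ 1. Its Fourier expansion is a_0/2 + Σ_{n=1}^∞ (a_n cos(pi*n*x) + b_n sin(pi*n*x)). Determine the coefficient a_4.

a_4 = ∫_{-1}^{1} f(x) cos(4*pi*x) dx.
Integrating by parts twice (tabular method), an antiderivative of (x**2 + 2*x) cos(4*pi*x) is x**2*sin(4*pi*x)/(4*pi) + x*sin(4*pi*x)/(2*pi) + x*cos(4*pi*x)/(8*pi**2) - sin(4*pi*x)/(32*pi**3) + cos(4*pi*x)/(8*pi**2); evaluating from -1 to 1: ∫_{-1}^{1} (x**2 + 2*x) cos(4*pi*x) dx = (1/(4*pi**2)) - (0) = 1/(4*pi**2).
Hence a_4 = 1/(4*pi**2).

1/(4*pi**2)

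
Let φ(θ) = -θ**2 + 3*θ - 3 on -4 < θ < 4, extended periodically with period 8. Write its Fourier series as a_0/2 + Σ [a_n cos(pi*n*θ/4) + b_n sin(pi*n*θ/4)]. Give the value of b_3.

8/pi

b_3 = 1/4 ∫_{-4}^{4} φ(θ) sin(3*pi*θ/4) dθ.
Integrating by parts twice (tabular method), an antiderivative of (-θ**2 + 3*θ - 3) sin(3*pi*θ/4) is 4*θ**2*cos(3*pi*θ/4)/(3*pi) - 32*θ*sin(3*pi*θ/4)/(9*pi**2) - 4*θ*cos(3*pi*θ/4)/pi + 16*sin(3*pi*θ/4)/(3*pi**2) - 128*cos(3*pi*θ/4)/(27*pi**3) + 4*cos(3*pi*θ/4)/pi; evaluating from -4 to 4: ∫_{-4}^{4} (-θ**2 + 3*θ - 3) sin(3*pi*θ/4) dθ = (4*(32 - 63*pi**2)/(27*pi**3)) - (4*(32 - 279*pi**2)/(27*pi**3)) = 32/pi.
Hence b_3 = (1/4)·(32/pi) = 8/pi.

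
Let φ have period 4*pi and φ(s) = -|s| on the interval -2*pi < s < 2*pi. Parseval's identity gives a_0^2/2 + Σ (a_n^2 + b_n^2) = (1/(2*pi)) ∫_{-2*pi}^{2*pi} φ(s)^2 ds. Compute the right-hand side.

8*pi**2/3

(1/(2*pi)) ∫_{-2*pi}^{2*pi} φ(s)^2 ds = (1/(2*pi)) · (16*pi**3/3) = 8*pi**2/3.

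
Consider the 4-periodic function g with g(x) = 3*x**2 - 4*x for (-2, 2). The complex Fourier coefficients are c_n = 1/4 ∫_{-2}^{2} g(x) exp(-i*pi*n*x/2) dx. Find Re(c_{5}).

Since g is real-valued, Re(c_{5}) = 1/4 ∫_{-2}^{2} g(x) cos(5*pi*x/2) dx = a_{5}/2.
Integrating by parts twice (tabular method), an antiderivative of (3*x**2 - 4*x) cos(5*pi*x/2) is 6*x**2*sin(5*pi*x/2)/(5*pi) - 8*x*sin(5*pi*x/2)/(5*pi) + 24*x*cos(5*pi*x/2)/(25*pi**2) - 48*sin(5*pi*x/2)/(125*pi**3) - 16*cos(5*pi*x/2)/(25*pi**2); evaluating from -2 to 2: ∫_{-2}^{2} (3*x**2 - 4*x) cos(5*pi*x/2) dx = (-32/(25*pi**2)) - (64/(25*pi**2)) = -96/(25*pi**2).
Hence Re(c_{5}) = (1/4)·(-96/(25*pi**2)) = -24/(25*pi**2).

-24/(25*pi**2)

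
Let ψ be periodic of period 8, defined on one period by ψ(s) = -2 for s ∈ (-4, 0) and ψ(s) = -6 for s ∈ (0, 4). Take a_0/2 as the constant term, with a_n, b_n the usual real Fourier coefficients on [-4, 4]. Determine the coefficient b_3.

-8/(3*pi)

b_3 = 1/4 ∫_{-4}^{4} ψ(s) sin(3*pi*s/4) ds.
Split the integral at the breakpoints.
Directly, an antiderivative of (-2) sin(3*pi*s/4) is 8*cos(3*pi*s/4)/(3*pi); evaluating from -4 to 0: ∫_{-4}^{0} (-2) sin(3*pi*s/4) ds = (8/(3*pi)) - (-8/(3*pi)) = 16/(3*pi).
Directly, an antiderivative of (-6) sin(3*pi*s/4) is 8*cos(3*pi*s/4)/pi; evaluating from 0 to 4: ∫_{0}^{4} (-6) sin(3*pi*s/4) ds = (-8/pi) - (8/pi) = -16/pi.
Summing the pieces and multiplying by (1/4) gives b_3 = -8/(3*pi).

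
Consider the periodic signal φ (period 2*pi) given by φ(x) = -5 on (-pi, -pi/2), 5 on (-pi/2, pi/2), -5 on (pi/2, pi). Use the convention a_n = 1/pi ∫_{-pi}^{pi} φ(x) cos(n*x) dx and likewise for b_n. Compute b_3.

b_3 = 1/pi ∫_{-pi}^{pi} φ(x) sin(3*x) dx.
φ is even and sin(3*x) is odd, so the integrand is odd over a symmetric interval and the integral vanishes.

0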